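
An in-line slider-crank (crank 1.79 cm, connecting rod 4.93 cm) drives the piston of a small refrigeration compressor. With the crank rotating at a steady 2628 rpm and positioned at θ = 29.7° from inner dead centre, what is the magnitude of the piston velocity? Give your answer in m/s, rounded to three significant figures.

3.22

ω = 2π·2628/60 = 275.2 rad/s
For an in-line slider-crank, x = r cosθ + √(L² − r² sin²θ), so v = −rω sinθ·[1 + r cosθ/√(L² − r² sin²θ)].
With r = 0.0179 m, L = 0.0493 m, θ = 29.7°: √(L² − r² sin²θ) = 0.048496 m.
v = −0.0179·275.2·0.49546·[1 + 0.0179·0.86863/0.048496] = -3.2232 m/s.
|v| = 3.2232 m/s.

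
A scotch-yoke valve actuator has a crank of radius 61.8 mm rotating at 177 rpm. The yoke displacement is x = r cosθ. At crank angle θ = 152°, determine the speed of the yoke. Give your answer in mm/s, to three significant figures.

538

ω = 18.54 rad/s (from 177 rpm).
x = r cosθ ⇒ ẋ = −rω sinθ.
|v| = rω|sinθ| = 0.0618·18.54·|sin 152°| = 0.53777 m/s = 537.77 mm/s.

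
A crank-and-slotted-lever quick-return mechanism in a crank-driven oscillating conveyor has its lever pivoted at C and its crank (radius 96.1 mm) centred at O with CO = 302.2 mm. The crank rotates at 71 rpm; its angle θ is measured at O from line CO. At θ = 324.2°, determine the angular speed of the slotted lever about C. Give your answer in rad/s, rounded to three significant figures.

1.65

ω = 7.435 rad/s (from 71 rpm).
Crank pin A relative to C: A = (d + r cosθ, r sinθ); lever angle φ = atan2(r sinθ, d + r cosθ).
Differentiating tanφ: φ̇ = rω(d cosθ + r)/(d² + r² + 2dr cosθ).
d² + r² + 2dr cosθ = |CA|² = 0.147669 m²;  d cosθ + r = +0.3412 m.
|ω_lever| = |0.0961·7.435·+0.3412| / 0.147669 = 1.651 rad/s.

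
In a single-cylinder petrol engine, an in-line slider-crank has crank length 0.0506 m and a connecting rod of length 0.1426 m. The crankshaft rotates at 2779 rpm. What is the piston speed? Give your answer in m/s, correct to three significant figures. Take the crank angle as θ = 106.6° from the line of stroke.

12.6

ω = 2π·2779/60 = 291 rad/s
For an in-line slider-crank, x = r cosθ + √(L² − r² sin²θ), so v = −rω sinθ·[1 + r cosθ/√(L² − r² sin²θ)].
With r = 0.0506 m, L = 0.1426 m, θ = 106.6°: √(L² − r² sin²θ) = 0.1341 m.
v = −0.0506·291·0.95832·[1 + 0.0506·-0.28569/0.1341] = -12.59 m/s.
|v| = 12.59 m/s.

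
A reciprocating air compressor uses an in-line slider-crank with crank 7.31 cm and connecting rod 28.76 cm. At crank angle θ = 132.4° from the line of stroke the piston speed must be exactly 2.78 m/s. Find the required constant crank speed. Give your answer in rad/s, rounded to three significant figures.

62.4

For an in-line slider-crank, |v_piston| = rω|sinθ|·[1 + r cosθ/√(L² − r² sin²θ)].
With r = 0.0731 m, L = 0.2876 m, θ = 132.4°: the bracketed kinematic factor |dx/dθ| = 0.044562 m.
ω = v/|dx/dθ| = 2.78/0.044562 = 62.385 rad/s.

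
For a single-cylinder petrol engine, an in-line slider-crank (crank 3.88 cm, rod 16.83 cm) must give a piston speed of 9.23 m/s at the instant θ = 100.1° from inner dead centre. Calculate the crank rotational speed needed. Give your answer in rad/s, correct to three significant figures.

For an in-line slider-crank, |v_piston| = rω|sinθ|·[1 + r cosθ/√(L² − r² sin²θ)].
With r = 0.0388 m, L = 0.1683 m, θ = 100.1°: the bracketed kinematic factor |dx/dθ| = 0.036613 m.
ω = v/|dx/dθ| = 9.23/0.036613 = 252.1 rad/s.

252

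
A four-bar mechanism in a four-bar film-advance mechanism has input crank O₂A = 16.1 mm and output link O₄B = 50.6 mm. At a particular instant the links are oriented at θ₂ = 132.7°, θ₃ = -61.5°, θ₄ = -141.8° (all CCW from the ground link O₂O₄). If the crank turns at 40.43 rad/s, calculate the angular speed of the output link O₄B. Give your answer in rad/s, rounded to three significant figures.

ω₂ = 40.43 rad/s
Differentiating the loop-closure r₂e^{iθ₂}+r₃e^{iθ₃}=r₁+r₄e^{iθ₄} gives r₂ω₂e^{iθ₂}+r₃ω₃e^{iθ₃}=r₄ω₄e^{iθ₄}.
Eliminating the other unknown: ω₄ = r₂ω₂ sin(θ₂−θ₃) / [r₄ sin(θ₄−θ₃)].
Numerator sine = -0.24531; denominator sine = -0.98570.
Result = 0.0161·40.43·(-0.24531) / (0.0506·(-0.98570)) = +3.2014 rad/s; magnitude 3.2014 rad/s.

3.20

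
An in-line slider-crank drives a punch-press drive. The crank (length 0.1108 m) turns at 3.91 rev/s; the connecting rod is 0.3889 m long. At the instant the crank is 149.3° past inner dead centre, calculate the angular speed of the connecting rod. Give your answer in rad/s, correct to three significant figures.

6.08

ω = 24.57 rad/s (converted from 3.91 rev/s).
The rod makes angle φ with the slider axis where L sinφ = r sinθ; differentiating, L cosφ·φ̇ = r ω cosθ.
L cosφ = √(L² − r² sin²θ) = 0.38476 m.
|ω_rod| = r ω |cosθ| / √(L² − r² sin²θ) = 0.1108·24.57·0.85985/0.38476 = 6.0831 rad/s.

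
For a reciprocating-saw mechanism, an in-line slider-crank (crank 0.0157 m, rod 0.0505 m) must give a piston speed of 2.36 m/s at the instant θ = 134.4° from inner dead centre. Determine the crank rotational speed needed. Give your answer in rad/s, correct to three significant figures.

For an in-line slider-crank, |v_piston| = rω|sinθ|·[1 + r cosθ/√(L² − r² sin²θ)].
With r = 0.0157 m, L = 0.0505 m, θ = 134.4°: the bracketed kinematic factor |dx/dθ| = 0.0087147 m.
ω = v/|dx/dθ| = 2.36/0.0087147 = 270.81 rad/s.

271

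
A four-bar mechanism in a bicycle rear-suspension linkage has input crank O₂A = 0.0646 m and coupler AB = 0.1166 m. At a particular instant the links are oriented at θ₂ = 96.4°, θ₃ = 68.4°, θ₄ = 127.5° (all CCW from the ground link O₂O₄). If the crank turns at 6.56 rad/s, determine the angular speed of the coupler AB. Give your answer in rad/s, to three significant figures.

2.19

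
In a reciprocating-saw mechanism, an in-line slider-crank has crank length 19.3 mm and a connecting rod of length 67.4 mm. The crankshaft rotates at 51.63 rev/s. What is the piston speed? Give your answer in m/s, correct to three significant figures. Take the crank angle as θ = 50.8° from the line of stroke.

5.75

ω = 2π·51.6 = 324.4 rad/s
For an in-line slider-crank, x = r cosθ + √(L² − r² sin²θ), so v = −rω sinθ·[1 + r cosθ/√(L² − r² sin²θ)].
With r = 0.0193 m, L = 0.0674 m, θ = 50.8°: √(L² − r² sin²θ) = 0.06572 m.
v = −0.0193·324.4·0.77494·[1 + 0.0193·0.63203/0.06572] = -5.7524 m/s.
|v| = 5.7524 m/s.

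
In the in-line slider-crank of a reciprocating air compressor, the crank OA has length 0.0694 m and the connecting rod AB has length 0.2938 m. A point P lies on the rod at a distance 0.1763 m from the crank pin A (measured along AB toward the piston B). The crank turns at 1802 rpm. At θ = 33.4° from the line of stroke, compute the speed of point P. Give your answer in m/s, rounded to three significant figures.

ω = 188.7 rad/s.  Crank-pin speed |V_A| = rω = 13.096 m/s, perpendicular to OA.
Rod angle: sinφ = −(r/L) sinθ ⇒ φ = -7.471°; ω_rod = −rω cosθ/√(L²−r²sin²θ) = -37.532 rad/s.
V_P = V_A + ω_rod × AP, with AP = 0.1763 m along the rod.
Components: V_Px = −rω sinθ − a·ω_rod·sinφ = -8.0696 m/s;  V_Py = rω cosθ + a·ω_rod·cosφ = +4.3726 m/s.
|V_P| = √(V_Px² + V_Py²) = 9.1781 m/s.

9.18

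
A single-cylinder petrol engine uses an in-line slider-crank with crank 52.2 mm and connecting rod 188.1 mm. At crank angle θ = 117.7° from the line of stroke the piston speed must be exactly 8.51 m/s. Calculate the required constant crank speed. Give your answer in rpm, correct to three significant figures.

For an in-line slider-crank, |v_piston| = rω|sinθ|·[1 + r cosθ/√(L² − r² sin²θ)].
With r = 0.0522 m, L = 0.1881 m, θ = 117.7°: the bracketed kinematic factor |dx/dθ| = 0.040067 m.
ω = v/|dx/dθ| = 8.51/0.040067 = 212.39 rad/s.
N = 60ω/(2π) = 2028.2 rpm.

2030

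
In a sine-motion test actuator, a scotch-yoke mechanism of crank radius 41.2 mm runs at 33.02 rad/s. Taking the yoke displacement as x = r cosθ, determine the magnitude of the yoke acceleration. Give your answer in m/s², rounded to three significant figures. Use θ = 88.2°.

1.41

ω = 33.02 rad/s
x = r cosθ ⇒ ẍ = −rω² cosθ (ω constant).
|a| = rω²|cosθ| = 0.0412·(33.02)²·|cos 88.2°| = 1.411 m/s².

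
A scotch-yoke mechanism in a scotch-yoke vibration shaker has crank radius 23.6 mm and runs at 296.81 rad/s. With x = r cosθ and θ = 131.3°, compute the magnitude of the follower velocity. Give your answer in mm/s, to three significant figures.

ω = 296.8 rad/s
x = r cosθ ⇒ ẋ = −rω sinθ.
|v| = rω|sinθ| = 0.0236·296.8·|sin 131.3°| = 5.2624 m/s = 5262.4 mm/s.

5260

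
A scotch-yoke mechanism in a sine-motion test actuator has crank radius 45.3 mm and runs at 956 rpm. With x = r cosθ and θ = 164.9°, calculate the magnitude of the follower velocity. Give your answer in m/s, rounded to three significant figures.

ω = 100.1 rad/s (from 956 rpm).
x = r cosθ ⇒ ẋ = −rω sinθ.
|v| = rω|sinθ| = 0.0453·100.1·|sin 164.9°| = 1.1814 m/s.

1.18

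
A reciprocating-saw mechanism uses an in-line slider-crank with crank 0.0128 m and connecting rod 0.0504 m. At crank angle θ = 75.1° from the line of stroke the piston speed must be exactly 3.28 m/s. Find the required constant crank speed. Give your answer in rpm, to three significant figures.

2370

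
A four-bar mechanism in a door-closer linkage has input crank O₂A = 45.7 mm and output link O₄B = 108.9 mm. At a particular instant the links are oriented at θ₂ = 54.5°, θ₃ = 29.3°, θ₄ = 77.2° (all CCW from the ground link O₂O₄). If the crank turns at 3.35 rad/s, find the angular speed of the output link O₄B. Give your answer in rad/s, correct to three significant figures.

0.807

ω₂ = 3.35 rad/s
Differentiating the loop-closure r₂e^{iθ₂}+r₃e^{iθ₃}=r₁+r₄e^{iθ₄} gives r₂ω₂e^{iθ₂}+r₃ω₃e^{iθ₃}=r₄ω₄e^{iθ₄}.
Eliminating the other unknown: ω₄ = r₂ω₂ sin(θ₂−θ₃) / [r₄ sin(θ₄−θ₃)].
Numerator sine = +0.42578; denominator sine = +0.74198.
Result = 0.0457·3.35·(+0.42578) / (0.1089·(+0.74198)) = +0.80673 rad/s; magnitude 0.80673 rad/s.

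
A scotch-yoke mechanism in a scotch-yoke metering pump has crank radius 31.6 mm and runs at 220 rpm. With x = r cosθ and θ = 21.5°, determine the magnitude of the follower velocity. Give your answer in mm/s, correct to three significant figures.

267

ω = 23.04 rad/s (from 220 rpm).
x = r cosθ ⇒ ẋ = −rω sinθ.
|v| = rω|sinθ| = 0.0316·23.04·|sin 21.5°| = 0.26682 m/s = 266.82 mm/s.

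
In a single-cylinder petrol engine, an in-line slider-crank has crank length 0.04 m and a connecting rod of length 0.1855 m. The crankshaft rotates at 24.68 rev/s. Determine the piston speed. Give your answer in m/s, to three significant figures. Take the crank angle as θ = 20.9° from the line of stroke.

ω = 2π·24.7 = 155.1 rad/s
For an in-line slider-crank, x = r cosθ + √(L² − r² sin²θ), so v = −rω sinθ·[1 + r cosθ/√(L² − r² sin²θ)].
With r = 0.04 m, L = 0.1855 m, θ = 20.9°: √(L² − r² sin²θ) = 0.18495 m.
v = −0.04·155.1·0.35674·[1 + 0.04·0.93420/0.18495] = -2.6598 m/s.
|v| = 2.6598 m/s.

2.66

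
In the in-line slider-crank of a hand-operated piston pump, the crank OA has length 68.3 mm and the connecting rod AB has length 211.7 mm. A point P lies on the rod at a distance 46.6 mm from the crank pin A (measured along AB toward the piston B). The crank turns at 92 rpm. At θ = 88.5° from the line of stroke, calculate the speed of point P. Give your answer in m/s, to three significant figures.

0.659

ω = 9.634 rad/s.  Crank-pin speed |V_A| = rω = 0.65802 m/s, perpendicular to OA.
Rod angle: sinφ = −(r/L) sinθ ⇒ φ = -18.815°; ω_rod = −rω cosθ/√(L²−r²sin²θ) = -0.085958 rad/s.
V_P = V_A + ω_rod × AP, with AP = 0.0466 m along the rod.
Components: V_Px = −rω sinθ − a·ω_rod·sinφ = -0.65908 m/s;  V_Py = rω cosθ + a·ω_rod·cosφ = +0.013433 m/s.
|V_P| = √(V_Px² + V_Py²) = 0.65922 m/s.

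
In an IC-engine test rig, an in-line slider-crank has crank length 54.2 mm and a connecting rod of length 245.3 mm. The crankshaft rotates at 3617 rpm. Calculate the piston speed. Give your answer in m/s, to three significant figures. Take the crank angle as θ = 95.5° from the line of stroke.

20.0

ω = 2π·3617/60 = 378.8 rad/s
For an in-line slider-crank, x = r cosθ + √(L² − r² sin²θ), so v = −rω sinθ·[1 + r cosθ/√(L² − r² sin²θ)].
With r = 0.0542 m, L = 0.2453 m, θ = 95.5°: √(L² − r² sin²θ) = 0.23929 m.
v = −0.0542·378.8·0.99540·[1 + 0.0542·-0.09585/0.23929] = -19.991 m/s.
|v| = 19.991 m/s.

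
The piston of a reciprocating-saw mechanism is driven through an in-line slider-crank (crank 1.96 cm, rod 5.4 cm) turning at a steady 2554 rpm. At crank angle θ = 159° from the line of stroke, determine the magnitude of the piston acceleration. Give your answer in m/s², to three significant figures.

920

ω = 2π·2554/60 = 267.5 rad/s
x(θ) = r cosθ + √(L² − r² sin²θ); with ω constant, a = ω²·d²x/dθ².
d²x/dθ² = −r cosθ − r²(cos2θ)/√u − r⁴ sin²2θ/(4u^{3/2}),  u = L² − r² sin²θ = 0.00286666 m².
Substituting r = 0.0196 m, L = 0.054 m, θ = 159°: d²x/dθ² = +0.012858 m.
a = ω²·d²x/dθ² = (267.5)²·(+0.012858) = +919.79 m/s²;  |a| = 919.79 m/s².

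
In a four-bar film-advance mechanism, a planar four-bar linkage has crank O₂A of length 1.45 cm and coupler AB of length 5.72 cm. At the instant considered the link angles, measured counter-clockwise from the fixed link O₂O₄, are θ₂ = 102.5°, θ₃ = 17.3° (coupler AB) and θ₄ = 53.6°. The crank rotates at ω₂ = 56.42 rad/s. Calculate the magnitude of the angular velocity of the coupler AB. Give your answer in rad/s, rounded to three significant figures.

ω₂ = 56.42 rad/s
Differentiating the loop-closure r₂e^{iθ₂}+r₃e^{iθ₃}=r₁+r₄e^{iθ₄} gives r₂ω₂e^{iθ₂}+r₃ω₃e^{iθ₃}=r₄ω₄e^{iθ₄}.
Eliminating the other unknown: ω₃ = r₂ω₂ sin(θ₄−θ₂) / [r₃ sin(θ₃−θ₄)].
Numerator sine = -0.75356; denominator sine = -0.59201.
Result = 0.0145·56.42·(-0.75356) / (0.0572·(-0.59201)) = +18.205 rad/s; magnitude 18.205 rad/s.

18.2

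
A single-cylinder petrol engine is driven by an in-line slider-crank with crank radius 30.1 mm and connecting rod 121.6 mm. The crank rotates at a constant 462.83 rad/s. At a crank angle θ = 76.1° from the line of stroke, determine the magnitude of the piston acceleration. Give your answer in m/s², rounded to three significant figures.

100

ω = 462.8 rad/s
x(θ) = r cosθ + √(L² − r² sin²θ); with ω constant, a = ω²·d²x/dθ².
d²x/dθ² = −r cosθ − r²(cos2θ)/√u − r⁴ sin²2θ/(4u^{3/2}),  u = L² − r² sin²θ = 0.0139328 m².
Substituting r = 0.0301 m, L = 0.1216 m, θ = 76.1°: d²x/dθ² = -0.0004683 m.
a = ω²·d²x/dθ² = (462.8)²·(-0.0004683) = -100.32 m/s²;  |a| = 100.32 m/s².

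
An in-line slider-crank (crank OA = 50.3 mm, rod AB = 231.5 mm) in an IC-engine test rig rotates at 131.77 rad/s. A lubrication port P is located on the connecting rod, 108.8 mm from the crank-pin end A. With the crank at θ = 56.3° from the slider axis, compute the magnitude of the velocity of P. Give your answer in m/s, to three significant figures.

ω = 131.8 rad/s.  Crank-pin speed |V_A| = rω = 6.628 m/s, perpendicular to OA.
Rod angle: sinφ = −(r/L) sinθ ⇒ φ = -10.414°; ω_rod = −rω cosθ/√(L²−r²sin²θ) = -16.152 rad/s.
V_P = V_A + ω_rod × AP, with AP = 0.1088 m along the rod.
Components: V_Px = −rω sinθ − a·ω_rod·sinφ = -5.8319 m/s;  V_Py = rω cosθ + a·ω_rod·cosφ = +1.9492 m/s.
|V_P| = √(V_Px² + V_Py²) = 6.149 m/s.

6.15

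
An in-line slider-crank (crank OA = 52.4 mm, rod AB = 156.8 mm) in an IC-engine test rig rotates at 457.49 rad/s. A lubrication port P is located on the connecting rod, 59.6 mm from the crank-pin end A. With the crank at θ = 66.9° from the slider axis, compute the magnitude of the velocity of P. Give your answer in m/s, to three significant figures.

ω = 457.5 rad/s.  Crank-pin speed |V_A| = rω = 23.972 m/s, perpendicular to OA.
Rod angle: sinφ = −(r/L) sinθ ⇒ φ = -17.902°; ω_rod = −rω cosθ/√(L²−r²sin²θ) = -63.035 rad/s.
V_P = V_A + ω_rod × AP, with AP = 0.0596 m along the rod.
Components: V_Px = −rω sinθ − a·ω_rod·sinφ = -23.205 m/s;  V_Py = rω cosθ + a·ω_rod·cosφ = +5.8303 m/s.
|V_P| = √(V_Px² + V_Py²) = 23.926 m/s.

23.9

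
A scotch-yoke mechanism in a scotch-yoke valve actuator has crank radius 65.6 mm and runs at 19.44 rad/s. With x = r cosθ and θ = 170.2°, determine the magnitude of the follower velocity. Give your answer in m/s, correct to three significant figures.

0.217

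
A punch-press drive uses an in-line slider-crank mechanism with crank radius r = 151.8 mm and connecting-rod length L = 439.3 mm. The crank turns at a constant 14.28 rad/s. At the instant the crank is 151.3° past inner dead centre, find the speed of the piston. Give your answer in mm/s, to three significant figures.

721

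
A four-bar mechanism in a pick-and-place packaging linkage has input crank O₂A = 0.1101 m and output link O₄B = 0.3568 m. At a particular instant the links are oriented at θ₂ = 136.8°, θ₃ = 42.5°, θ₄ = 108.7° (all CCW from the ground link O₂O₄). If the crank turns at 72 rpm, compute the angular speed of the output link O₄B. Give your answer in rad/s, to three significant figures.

2.54

ω₂ = 7.54 rad/s (from 72 rpm).
Differentiating the loop-closure r₂e^{iθ₂}+r₃e^{iθ₃}=r₁+r₄e^{iθ₄} gives r₂ω₂e^{iθ₂}+r₃ω₃e^{iθ₃}=r₄ω₄e^{iθ₄}.
Eliminating the other unknown: ω₄ = r₂ω₂ sin(θ₂−θ₃) / [r₄ sin(θ₄−θ₃)].
Numerator sine = +0.99719; denominator sine = +0.91496.
Result = 0.1101·7.54·(+0.99719) / (0.3568·(+0.91496)) = +2.5357 rad/s; magnitude 2.5357 rad/s.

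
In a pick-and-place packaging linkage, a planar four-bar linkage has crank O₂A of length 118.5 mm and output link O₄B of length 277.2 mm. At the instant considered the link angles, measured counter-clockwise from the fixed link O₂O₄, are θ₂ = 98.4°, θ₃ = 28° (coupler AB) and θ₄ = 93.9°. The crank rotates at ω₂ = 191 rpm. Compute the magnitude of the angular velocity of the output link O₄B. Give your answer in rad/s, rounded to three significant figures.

ω₂ = 20 rad/s (from 191 rpm).
Differentiating the loop-closure r₂e^{iθ₂}+r₃e^{iθ₃}=r₁+r₄e^{iθ₄} gives r₂ω₂e^{iθ₂}+r₃ω₃e^{iθ₃}=r₄ω₄e^{iθ₄}.
Eliminating the other unknown: ω₄ = r₂ω₂ sin(θ₂−θ₃) / [r₄ sin(θ₄−θ₃)].
Numerator sine = +0.94206; denominator sine = +0.91283.
Result = 0.1185·20·(+0.94206) / (0.2772·(+0.91283)) = +8.8241 rad/s; magnitude 8.8241 rad/s.

8.82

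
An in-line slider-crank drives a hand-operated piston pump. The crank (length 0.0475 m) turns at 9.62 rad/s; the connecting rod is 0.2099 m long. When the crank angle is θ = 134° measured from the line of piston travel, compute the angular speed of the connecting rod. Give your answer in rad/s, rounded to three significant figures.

1.53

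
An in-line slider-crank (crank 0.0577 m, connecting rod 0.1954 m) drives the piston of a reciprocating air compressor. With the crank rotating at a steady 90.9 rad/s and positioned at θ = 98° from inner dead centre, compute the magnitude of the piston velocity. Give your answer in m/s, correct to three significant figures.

4.97

ω = 90.9 rad/s
For an in-line slider-crank, x = r cosθ + √(L² − r² sin²θ), so v = −rω sinθ·[1 + r cosθ/√(L² − r² sin²θ)].
With r = 0.0577 m, L = 0.1954 m, θ = 98°: √(L² − r² sin²θ) = 0.18686 m.
v = −0.0577·90.9·0.99027·[1 + 0.0577·-0.13917/0.18686] = -4.9707 m/s.
|v| = 4.9707 m/s.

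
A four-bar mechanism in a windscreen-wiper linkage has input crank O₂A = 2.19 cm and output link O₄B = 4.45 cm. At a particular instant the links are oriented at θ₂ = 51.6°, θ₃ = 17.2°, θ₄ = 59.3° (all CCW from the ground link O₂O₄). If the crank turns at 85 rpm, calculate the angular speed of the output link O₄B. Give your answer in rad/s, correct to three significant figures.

ω₂ = 8.901 rad/s (from 85 rpm).
Differentiating the loop-closure r₂e^{iθ₂}+r₃e^{iθ₃}=r₁+r₄e^{iθ₄} gives r₂ω₂e^{iθ₂}+r₃ω₃e^{iθ₃}=r₄ω₄e^{iθ₄}.
Eliminating the other unknown: ω₄ = r₂ω₂ sin(θ₂−θ₃) / [r₄ sin(θ₄−θ₃)].
Numerator sine = +0.56497; denominator sine = +0.67043.
Result = 0.0219·8.901·(+0.56497) / (0.0445·(+0.67043)) = +3.6915 rad/s; magnitude 3.6915 rad/s.

3.69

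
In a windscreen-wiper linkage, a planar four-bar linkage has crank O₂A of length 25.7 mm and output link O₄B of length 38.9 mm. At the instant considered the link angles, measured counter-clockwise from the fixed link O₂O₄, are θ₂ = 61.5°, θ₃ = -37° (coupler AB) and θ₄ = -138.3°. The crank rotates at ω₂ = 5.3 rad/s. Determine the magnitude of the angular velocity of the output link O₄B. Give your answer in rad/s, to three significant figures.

ω₂ = 5.3 rad/s
Differentiating the loop-closure r₂e^{iθ₂}+r₃e^{iθ₃}=r₁+r₄e^{iθ₄} gives r₂ω₂e^{iθ₂}+r₃ω₃e^{iθ₃}=r₄ω₄e^{iθ₄}.
Eliminating the other unknown: ω₄ = r₂ω₂ sin(θ₂−θ₃) / [r₄ sin(θ₄−θ₃)].
Numerator sine = +0.98902; denominator sine = -0.98061.
Result = 0.0257·5.3·(+0.98902) / (0.0389·(-0.98061)) = -3.5315 rad/s; magnitude 3.5315 rad/s.

3.53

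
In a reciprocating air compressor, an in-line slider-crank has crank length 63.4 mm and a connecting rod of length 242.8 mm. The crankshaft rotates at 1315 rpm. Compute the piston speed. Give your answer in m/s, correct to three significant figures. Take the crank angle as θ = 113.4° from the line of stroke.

7.16

ω = 2π·1315/60 = 137.7 rad/s
For an in-line slider-crank, x = r cosθ + √(L² − r² sin²θ), so v = −rω sinθ·[1 + r cosθ/√(L² − r² sin²θ)].
With r = 0.0634 m, L = 0.2428 m, θ = 113.4°: √(L² − r² sin²θ) = 0.23572 m.
v = −0.0634·137.7·0.91775·[1 + 0.0634·-0.39715/0.23572] = -7.1567 m/s.
|v| = 7.1567 m/s.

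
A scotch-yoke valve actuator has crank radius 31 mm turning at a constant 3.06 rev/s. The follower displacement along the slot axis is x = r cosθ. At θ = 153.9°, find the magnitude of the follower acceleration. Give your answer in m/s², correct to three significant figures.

ω = 19.23 rad/s (from 3.06 rev/s).
x = r cosθ ⇒ ẍ = −rω² cosθ (ω constant).
|a| = rω²|cosθ| = 0.031·(19.23)²·|cos 153.9°| = 10.291 m/s².

10.3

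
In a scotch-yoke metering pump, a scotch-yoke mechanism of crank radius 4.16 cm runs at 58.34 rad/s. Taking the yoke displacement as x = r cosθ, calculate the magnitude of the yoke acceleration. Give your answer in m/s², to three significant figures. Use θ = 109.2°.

46.6

ω = 58.34 rad/s
x = r cosθ ⇒ ẍ = −rω² cosθ (ω constant).
|a| = rω²|cosθ| = 0.0416·(58.34)²·|cos 109.2°| = 46.564 m/s².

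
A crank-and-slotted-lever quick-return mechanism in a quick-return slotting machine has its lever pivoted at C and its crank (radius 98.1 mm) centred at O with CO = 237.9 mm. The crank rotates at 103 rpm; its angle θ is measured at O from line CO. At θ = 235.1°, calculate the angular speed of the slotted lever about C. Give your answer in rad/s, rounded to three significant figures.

ω = 10.79 rad/s (from 103 rpm).
Crank pin A relative to C: A = (d + r cosθ, r sinθ); lever angle φ = atan2(r sinθ, d + r cosθ).
Differentiating tanφ: φ̇ = rω(d cosθ + r)/(d² + r² + 2dr cosθ).
d² + r² + 2dr cosθ = |CA|² = 0.0395146 m²;  d cosθ + r = -0.038014 m.
|ω_lever| = |0.0981·10.79·-0.038014| / 0.0395146 = 1.0179 rad/s.

1.02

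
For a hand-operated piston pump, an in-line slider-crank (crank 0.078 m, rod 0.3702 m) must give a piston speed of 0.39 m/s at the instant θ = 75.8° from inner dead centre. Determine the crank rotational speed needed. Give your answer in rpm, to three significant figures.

For an in-line slider-crank, |v_piston| = rω|sinθ|·[1 + r cosθ/√(L² − r² sin²θ)].
With r = 0.078 m, L = 0.3702 m, θ = 75.8°: the bracketed kinematic factor |dx/dθ| = 0.079609 m.
ω = v/|dx/dθ| = 0.39/0.079609 = 4.8989 rad/s.
N = 60ω/(2π) = 46.781 rpm.

46.8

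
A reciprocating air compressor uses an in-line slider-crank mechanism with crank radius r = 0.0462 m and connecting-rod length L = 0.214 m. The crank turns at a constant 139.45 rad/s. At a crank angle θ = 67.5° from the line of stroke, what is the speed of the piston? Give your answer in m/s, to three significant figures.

6.45

ω = 139.4 rad/s
For an in-line slider-crank, x = r cosθ + √(L² − r² sin²θ), so v = −rω sinθ·[1 + r cosθ/√(L² − r² sin²θ)].
With r = 0.0462 m, L = 0.214 m, θ = 67.5°: √(L² − r² sin²θ) = 0.2097 m.
v = −0.0462·139.4·0.92388·[1 + 0.0462·0.38268/0.2097] = -6.454 m/s.
|v| = 6.454 m/s.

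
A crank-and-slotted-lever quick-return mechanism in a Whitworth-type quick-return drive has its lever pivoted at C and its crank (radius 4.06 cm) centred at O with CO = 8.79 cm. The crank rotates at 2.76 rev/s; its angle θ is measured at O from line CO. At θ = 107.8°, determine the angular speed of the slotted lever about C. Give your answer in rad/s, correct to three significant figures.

1.34

ω = 17.34 rad/s (from 2.76 rev/s).
Crank pin A relative to C: A = (d + r cosθ, r sinθ); lever angle φ = atan2(r sinθ, d + r cosθ).
Differentiating tanφ: φ̇ = rω(d cosθ + r)/(d² + r² + 2dr cosθ).
d² + r² + 2dr cosθ = |CA|² = 0.00719288 m²;  d cosθ + r = +0.013729 m.
|ω_lever| = |0.0406·17.34·+0.013729| / 0.00719288 = 1.3439 rad/s.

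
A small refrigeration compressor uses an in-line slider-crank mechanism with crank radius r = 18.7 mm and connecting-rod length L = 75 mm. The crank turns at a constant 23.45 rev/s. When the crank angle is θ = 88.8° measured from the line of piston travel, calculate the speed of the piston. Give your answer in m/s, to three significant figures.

2.77

ω = 2π·23.4 = 147.3 rad/s
For an in-line slider-crank, x = r cosθ + √(L² − r² sin²θ), so v = −rω sinθ·[1 + r cosθ/√(L² − r² sin²θ)].
With r = 0.0187 m, L = 0.075 m, θ = 88.8°: √(L² − r² sin²θ) = 0.072632 m.
v = −0.0187·147.3·0.99978·[1 + 0.0187·0.02094/0.072632] = -2.7695 m/s.
|v| = 2.7695 m/s.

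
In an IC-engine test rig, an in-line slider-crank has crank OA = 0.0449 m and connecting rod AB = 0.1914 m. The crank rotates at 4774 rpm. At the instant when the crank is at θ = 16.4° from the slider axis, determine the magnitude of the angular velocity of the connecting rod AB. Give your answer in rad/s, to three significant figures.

ω = 499.9 rad/s (converted from 4774 rpm).
The rod makes angle φ with the slider axis where L sinφ = r sinθ; differentiating, L cosφ·φ̇ = r ω cosθ.
L cosφ = √(L² − r² sin²θ) = 0.19098 m.
|ω_rod| = r ω |cosθ| / √(L² − r² sin²θ) = 0.0449·499.9·0.95931/0.19098 = 112.75 rad/s.

113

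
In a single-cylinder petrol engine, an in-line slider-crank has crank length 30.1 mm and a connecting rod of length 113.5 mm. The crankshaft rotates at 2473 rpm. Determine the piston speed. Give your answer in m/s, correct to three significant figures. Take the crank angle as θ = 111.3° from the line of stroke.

6.54

ω = 2π·2473/60 = 259 rad/s
For an in-line slider-crank, x = r cosθ + √(L² − r² sin²θ), so v = −rω sinθ·[1 + r cosθ/√(L² − r² sin²θ)].
With r = 0.0301 m, L = 0.1135 m, θ = 111.3°: √(L² − r² sin²θ) = 0.10998 m.
v = −0.0301·259·0.93169·[1 + 0.0301·-0.36325/0.10998] = -6.5406 m/s.
|v| = 6.5406 m/s.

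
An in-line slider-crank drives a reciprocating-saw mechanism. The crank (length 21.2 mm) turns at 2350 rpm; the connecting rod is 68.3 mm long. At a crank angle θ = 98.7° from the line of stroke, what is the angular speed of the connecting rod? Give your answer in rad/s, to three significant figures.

12.1

ω = 246.1 rad/s (converted from 2350 rpm).
The rod makes angle φ with the slider axis where L sinφ = r sinθ; differentiating, L cosφ·φ̇ = r ω cosθ.
L cosφ = √(L² − r² sin²θ) = 0.065006 m.
|ω_rod| = r ω |cosθ| / √(L² − r² sin²θ) = 0.0212·246.1·0.15126/0.065006 = 12.14 rad/s.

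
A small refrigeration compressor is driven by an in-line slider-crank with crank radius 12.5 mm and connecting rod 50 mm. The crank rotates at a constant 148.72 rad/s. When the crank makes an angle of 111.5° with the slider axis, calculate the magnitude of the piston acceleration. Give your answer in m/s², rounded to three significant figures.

ω = 148.7 rad/s
x(θ) = r cosθ + √(L² − r² sin²θ); with ω constant, a = ω²·d²x/dθ².
d²x/dθ² = −r cosθ − r²(cos2θ)/√u − r⁴ sin²2θ/(4u^{3/2}),  u = L² − r² sin²θ = 0.00236474 m².
Substituting r = 0.0125 m, L = 0.05 m, θ = 111.5°: d²x/dθ² = +0.0069065 m.
a = ω²·d²x/dθ² = (148.7)²·(+0.0069065) = +152.76 m/s²;  |a| = 152.76 m/s².

153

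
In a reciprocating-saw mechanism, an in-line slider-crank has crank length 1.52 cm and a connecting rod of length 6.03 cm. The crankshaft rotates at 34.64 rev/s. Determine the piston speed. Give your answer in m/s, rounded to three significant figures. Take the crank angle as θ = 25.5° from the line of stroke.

ω = 2π·34.6 = 217.6 rad/s
For an in-line slider-crank, x = r cosθ + √(L² − r² sin²θ), so v = −rω sinθ·[1 + r cosθ/√(L² − r² sin²θ)].
With r = 0.0152 m, L = 0.0603 m, θ = 25.5°: √(L² − r² sin²θ) = 0.059944 m.
v = −0.0152·217.6·0.43051·[1 + 0.0152·0.90259/0.059944] = -1.7502 m/s.
|v| = 1.7502 m/s.

1.75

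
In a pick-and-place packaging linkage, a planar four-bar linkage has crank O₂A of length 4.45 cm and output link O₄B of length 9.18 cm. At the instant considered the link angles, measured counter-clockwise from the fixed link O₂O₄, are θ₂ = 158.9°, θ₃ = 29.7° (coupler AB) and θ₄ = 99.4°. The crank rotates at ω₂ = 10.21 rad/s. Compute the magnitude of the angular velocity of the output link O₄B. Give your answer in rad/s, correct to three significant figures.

ω₂ = 10.21 rad/s
Differentiating the loop-closure r₂e^{iθ₂}+r₃e^{iθ₃}=r₁+r₄e^{iθ₄} gives r₂ω₂e^{iθ₂}+r₃ω₃e^{iθ₃}=r₄ω₄e^{iθ₄}.
Eliminating the other unknown: ω₄ = r₂ω₂ sin(θ₂−θ₃) / [r₄ sin(θ₄−θ₃)].
Numerator sine = +0.77494; denominator sine = +0.93789.
Result = 0.0445·10.21·(+0.77494) / (0.0918·(+0.93789)) = +4.0894 rad/s; magnitude 4.0894 rad/s.

4.09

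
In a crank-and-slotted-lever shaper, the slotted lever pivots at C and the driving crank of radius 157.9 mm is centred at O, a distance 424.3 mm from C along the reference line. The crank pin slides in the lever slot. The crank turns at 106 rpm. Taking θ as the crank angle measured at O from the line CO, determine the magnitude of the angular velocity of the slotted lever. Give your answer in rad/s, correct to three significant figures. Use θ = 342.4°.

ω = 11.1 rad/s (from 106 rpm).
Crank pin A relative to C: A = (d + r cosθ, r sinθ); lever angle φ = atan2(r sinθ, d + r cosθ).
Differentiating tanφ: φ̇ = rω(d cosθ + r)/(d² + r² + 2dr cosθ).
d² + r² + 2dr cosθ = |CA|² = 0.332685 m²;  d cosθ + r = +0.56234 m.
|ω_lever| = |0.1579·11.1·+0.56234| / 0.332685 = 2.9627 rad/s.

2.96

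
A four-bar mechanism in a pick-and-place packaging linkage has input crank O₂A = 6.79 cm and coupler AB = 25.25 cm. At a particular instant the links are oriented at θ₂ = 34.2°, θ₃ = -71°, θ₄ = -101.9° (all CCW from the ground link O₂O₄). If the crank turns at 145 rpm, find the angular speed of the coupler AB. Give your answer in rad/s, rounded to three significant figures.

5.51

ω₂ = 15.18 rad/s (from 145 rpm).
Differentiating the loop-closure r₂e^{iθ₂}+r₃e^{iθ₃}=r₁+r₄e^{iθ₄} gives r₂ω₂e^{iθ₂}+r₃ω₃e^{iθ₃}=r₄ω₄e^{iθ₄}.
Eliminating the other unknown: ω₃ = r₂ω₂ sin(θ₄−θ₂) / [r₃ sin(θ₃−θ₄)].
Numerator sine = -0.69340; denominator sine = +0.51354.
Result = 0.0679·15.18·(-0.69340) / (0.2525·(+0.51354)) = -5.5133 rad/s; magnitude 5.5133 rad/s.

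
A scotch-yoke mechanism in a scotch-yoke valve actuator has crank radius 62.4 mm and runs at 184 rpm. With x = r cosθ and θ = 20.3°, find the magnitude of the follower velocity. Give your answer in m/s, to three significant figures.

0.417

ω = 19.27 rad/s (from 184 rpm).
x = r cosθ ⇒ ẋ = −rω sinθ.
|v| = rω|sinθ| = 0.0624·19.27·|sin 20.3°| = 0.41714 m/s.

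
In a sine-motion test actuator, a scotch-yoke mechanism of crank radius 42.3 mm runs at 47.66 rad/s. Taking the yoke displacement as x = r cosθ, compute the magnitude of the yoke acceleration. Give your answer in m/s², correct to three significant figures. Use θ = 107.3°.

ω = 47.66 rad/s
x = r cosθ ⇒ ẍ = −rω² cosθ (ω constant).
|a| = rω²|cosθ| = 0.0423·(47.66)²·|cos 107.3°| = 28.573 m/s².

28.6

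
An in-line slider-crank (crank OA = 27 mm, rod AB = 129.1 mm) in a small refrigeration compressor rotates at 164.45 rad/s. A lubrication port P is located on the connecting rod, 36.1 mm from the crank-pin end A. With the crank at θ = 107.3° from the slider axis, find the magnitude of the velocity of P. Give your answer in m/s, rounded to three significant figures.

ω = 164.4 rad/s.  Crank-pin speed |V_A| = rω = 4.4402 m/s, perpendicular to OA.
Rod angle: sinφ = −(r/L) sinθ ⇒ φ = -11.518°; ω_rod = −rω cosθ/√(L²−r²sin²θ) = +10.438 rad/s.
V_P = V_A + ω_rod × AP, with AP = 0.0361 m along the rod.
Components: V_Px = −rω sinθ − a·ω_rod·sinφ = -4.164 m/s;  V_Py = rω cosθ + a·ω_rod·cosφ = -0.95117 m/s.
|V_P| = √(V_Px² + V_Py²) = 4.2713 m/s.

4.27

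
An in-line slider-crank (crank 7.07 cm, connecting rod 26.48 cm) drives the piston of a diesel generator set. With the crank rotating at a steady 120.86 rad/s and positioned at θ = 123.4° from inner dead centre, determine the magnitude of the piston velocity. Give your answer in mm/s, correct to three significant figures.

ω = 120.9 rad/s
For an in-line slider-crank, x = r cosθ + √(L² − r² sin²θ), so v = −rω sinθ·[1 + r cosθ/√(L² − r² sin²θ)].
With r = 0.0707 m, L = 0.2648 m, θ = 123.4°: √(L² − r² sin²θ) = 0.25814 m.
v = −0.0707·120.9·0.83485·[1 + 0.0707·-0.55048/0.25814] = -6.0581 m/s.
|v| = 6.0581 m/s = 6058.1 mm/s.

6060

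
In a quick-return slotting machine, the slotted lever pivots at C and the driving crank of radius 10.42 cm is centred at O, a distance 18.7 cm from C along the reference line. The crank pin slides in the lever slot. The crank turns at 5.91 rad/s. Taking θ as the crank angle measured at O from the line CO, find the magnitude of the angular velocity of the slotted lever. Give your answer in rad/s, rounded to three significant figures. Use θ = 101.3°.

1.09

ω = 5.91 rad/s
Crank pin A relative to C: A = (d + r cosθ, r sinθ); lever angle φ = atan2(r sinθ, d + r cosθ).
Differentiating tanφ: φ̇ = rω(d cosθ + r)/(d² + r² + 2dr cosθ).
d² + r² + 2dr cosθ = |CA|² = 0.0381905 m²;  d cosθ + r = +0.067558 m.
|ω_lever| = |0.1042·5.91·+0.067558| / 0.0381905 = 1.0894 rad/s.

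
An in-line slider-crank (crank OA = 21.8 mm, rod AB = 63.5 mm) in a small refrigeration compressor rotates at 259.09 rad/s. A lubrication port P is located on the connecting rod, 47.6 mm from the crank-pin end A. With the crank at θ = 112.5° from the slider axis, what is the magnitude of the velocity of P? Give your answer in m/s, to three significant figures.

ω = 259.1 rad/s.  Crank-pin speed |V_A| = rω = 5.6482 m/s, perpendicular to OA.
Rod angle: sinφ = −(r/L) sinθ ⇒ φ = -18.492°; ω_rod = −rω cosθ/√(L²−r²sin²θ) = +35.892 rad/s.
V_P = V_A + ω_rod × AP, with AP = 0.0476 m along the rod.
Components: V_Px = −rω sinθ − a·ω_rod·sinφ = -4.6763 m/s;  V_Py = rω cosθ + a·ω_rod·cosφ = -0.54122 m/s.
|V_P| = √(V_Px² + V_Py²) = 4.7076 m/s.

4.71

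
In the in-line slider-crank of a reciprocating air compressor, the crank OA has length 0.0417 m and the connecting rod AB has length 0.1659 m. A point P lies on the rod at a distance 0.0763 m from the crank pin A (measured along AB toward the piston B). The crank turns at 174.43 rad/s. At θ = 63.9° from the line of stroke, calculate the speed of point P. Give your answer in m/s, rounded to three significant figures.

7.09

ω = 174.4 rad/s.  Crank-pin speed |V_A| = rω = 7.2737 m/s, perpendicular to OA.
Rod angle: sinφ = −(r/L) sinθ ⇒ φ = -13.046°; ω_rod = −rω cosθ/√(L²−r²sin²θ) = -19.8 rad/s.
V_P = V_A + ω_rod × AP, with AP = 0.0763 m along the rod.
Components: V_Px = −rω sinθ − a·ω_rod·sinφ = -6.873 m/s;  V_Py = rω cosθ + a·ω_rod·cosφ = +1.7283 m/s.
|V_P| = √(V_Px² + V_Py²) = 7.087 m/s.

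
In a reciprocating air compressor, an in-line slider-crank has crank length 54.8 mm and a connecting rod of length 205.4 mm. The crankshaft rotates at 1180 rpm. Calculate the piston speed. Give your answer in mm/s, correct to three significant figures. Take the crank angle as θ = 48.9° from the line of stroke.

ω = 2π·1180/60 = 123.6 rad/s
For an in-line slider-crank, x = r cosθ + √(L² − r² sin²θ), so v = −rω sinθ·[1 + r cosθ/√(L² − r² sin²θ)].
With r = 0.0548 m, L = 0.2054 m, θ = 48.9°: √(L² − r² sin²θ) = 0.20121 m.
v = −0.0548·123.6·0.75356·[1 + 0.0548·0.65738/0.20121] = -6.0164 m/s.
|v| = 6.0164 m/s = 6016.4 mm/s.

6020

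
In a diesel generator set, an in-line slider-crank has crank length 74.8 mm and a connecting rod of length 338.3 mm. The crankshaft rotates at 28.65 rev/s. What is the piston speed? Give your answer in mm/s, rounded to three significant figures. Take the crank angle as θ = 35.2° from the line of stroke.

9180

ω = 2π·28.6 = 180 rad/s
For an in-line slider-crank, x = r cosθ + √(L² − r² sin²θ), so v = −rω sinθ·[1 + r cosθ/√(L² − r² sin²θ)].
With r = 0.0748 m, L = 0.3383 m, θ = 35.2°: √(L² − r² sin²θ) = 0.33554 m.
v = −0.0748·180·0.57643·[1 + 0.0748·0.81714/0.33554] = -9.1755 m/s.
|v| = 9.1755 m/s = 9175.5 mm/s.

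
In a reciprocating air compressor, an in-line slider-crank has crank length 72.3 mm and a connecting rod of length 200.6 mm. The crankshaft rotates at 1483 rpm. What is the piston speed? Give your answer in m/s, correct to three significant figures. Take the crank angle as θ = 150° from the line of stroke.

ω = 2π·1483/60 = 155.3 rad/s
For an in-line slider-crank, x = r cosθ + √(L² − r² sin²θ), so v = −rω sinθ·[1 + r cosθ/√(L² − r² sin²θ)].
With r = 0.0723 m, L = 0.2006 m, θ = 150°: √(L² − r² sin²θ) = 0.19732 m.
v = −0.0723·155.3·0.50000·[1 + 0.0723·-0.86603/0.19732] = -3.8326 m/s.
|v| = 3.8326 m/s.

3.83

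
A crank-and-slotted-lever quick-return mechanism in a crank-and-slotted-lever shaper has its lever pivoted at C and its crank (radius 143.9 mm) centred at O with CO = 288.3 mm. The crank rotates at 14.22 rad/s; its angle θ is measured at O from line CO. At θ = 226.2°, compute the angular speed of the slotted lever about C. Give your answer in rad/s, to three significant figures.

ω = 14.22 rad/s
Crank pin A relative to C: A = (d + r cosθ, r sinθ); lever angle φ = atan2(r sinθ, d + r cosθ).
Differentiating tanφ: φ̇ = rω(d cosθ + r)/(d² + r² + 2dr cosθ).
d² + r² + 2dr cosθ = |CA|² = 0.0463951 m²;  d cosθ + r = -0.055645 m.
|ω_lever| = |0.1439·14.22·-0.055645| / 0.0463951 = 2.4542 rad/s.

2.45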